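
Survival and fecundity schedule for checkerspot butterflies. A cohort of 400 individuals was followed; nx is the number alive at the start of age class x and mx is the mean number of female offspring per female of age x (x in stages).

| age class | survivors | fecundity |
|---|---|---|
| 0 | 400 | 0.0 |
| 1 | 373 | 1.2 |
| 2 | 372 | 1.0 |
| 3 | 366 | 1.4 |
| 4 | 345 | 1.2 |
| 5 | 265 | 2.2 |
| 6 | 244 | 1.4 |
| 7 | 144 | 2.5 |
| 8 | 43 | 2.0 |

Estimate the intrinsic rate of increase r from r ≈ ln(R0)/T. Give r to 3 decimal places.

lx = nx/n0 = nx/400: 1, 0.9325, 0.93, 0.915, 0.8625, 0.6625, 0.61, 0.36, 0.1075
R0 = Σ lx·mx = 0 + 1.119 + 0.93 + 1.281 + 1.035 + 1.4575 + 0.854 + 0.9 + 0.215 = 7.7915
Σ x·lx·mx = 31.3935; T = 31.3935/7.7915 = 4.0292…
r ≈ ln(R0)/T = ln(7.7915)/4.0292… = 0.50954… → 0.510

0.510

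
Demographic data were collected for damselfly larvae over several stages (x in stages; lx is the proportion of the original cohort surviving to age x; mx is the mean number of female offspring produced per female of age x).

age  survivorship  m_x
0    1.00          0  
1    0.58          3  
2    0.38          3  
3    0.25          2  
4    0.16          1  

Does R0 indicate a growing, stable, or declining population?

growing

R0 = Σ lx·mx = 0 + 1.74 + 1.14 + 0.5 + 0.16 = 3.54
R0 > 1, so the population is growing.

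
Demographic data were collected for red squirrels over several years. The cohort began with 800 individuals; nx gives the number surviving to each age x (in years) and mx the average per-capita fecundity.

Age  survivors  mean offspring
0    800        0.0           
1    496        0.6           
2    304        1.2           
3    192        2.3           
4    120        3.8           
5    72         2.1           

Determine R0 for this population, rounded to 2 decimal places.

lx = nx/n0 = nx/800: 1, 0.62, 0.38, 0.24, 0.15, 0.09
lx·mx by age: 0, 0.372, 0.456, 0.552, 0.57, 0.189
R0 = Σ lx·mx = 2.139 → 2.14

2.14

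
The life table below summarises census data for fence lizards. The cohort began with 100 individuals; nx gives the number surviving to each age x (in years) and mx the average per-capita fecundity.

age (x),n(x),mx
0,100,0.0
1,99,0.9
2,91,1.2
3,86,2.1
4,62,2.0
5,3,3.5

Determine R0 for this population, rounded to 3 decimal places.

5.134

lx = nx/n0 = nx/100: 1, 0.99, 0.91, 0.86, 0.62, 0.03
lx·mx by age: 0, 0.891, 1.092, 1.806, 1.24, 0.105
R0 = Σ lx·mx = 5.134 → 5.134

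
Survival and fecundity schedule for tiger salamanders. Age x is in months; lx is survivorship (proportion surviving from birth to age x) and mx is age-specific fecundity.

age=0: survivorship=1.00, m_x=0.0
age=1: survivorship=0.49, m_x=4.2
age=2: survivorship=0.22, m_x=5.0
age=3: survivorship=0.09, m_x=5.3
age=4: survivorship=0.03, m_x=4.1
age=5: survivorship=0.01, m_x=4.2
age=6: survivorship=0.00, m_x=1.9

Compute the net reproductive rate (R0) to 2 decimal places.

3.80

lx·mx by age: 0, 2.058, 1.1, 0.477, 0.123, 0.042, 0
R0 = Σ lx·mx = 3.8 → 3.80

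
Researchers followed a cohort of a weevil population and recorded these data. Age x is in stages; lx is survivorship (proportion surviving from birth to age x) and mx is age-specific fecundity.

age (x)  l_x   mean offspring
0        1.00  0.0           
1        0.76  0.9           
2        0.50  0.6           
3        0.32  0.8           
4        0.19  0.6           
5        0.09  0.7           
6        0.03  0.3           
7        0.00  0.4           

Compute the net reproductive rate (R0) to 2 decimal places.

lx·mx by age: 0, 0.684, 0.3, 0.256, 0.114, 0.063, 0.009, 0
R0 = Σ lx·mx = 1.426 → 1.43

1.43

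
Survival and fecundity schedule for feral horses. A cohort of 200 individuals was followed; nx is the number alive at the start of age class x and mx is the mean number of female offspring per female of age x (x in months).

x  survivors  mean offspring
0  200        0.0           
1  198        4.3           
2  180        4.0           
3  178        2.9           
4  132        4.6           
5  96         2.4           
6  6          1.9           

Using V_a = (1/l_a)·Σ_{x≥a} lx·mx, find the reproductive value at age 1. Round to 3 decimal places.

14.831

lx = nx/n0 = nx/200: 1, 0.99, 0.9, 0.89, 0.66, 0.48, 0.03
lx·mx for x ≥ 1: 4.257, 3.6, 2.581, 3.036, 1.152, 0.057 → sum = 14.683
V_1 = 14.683 / l_1 = 14.683 / 0.99 = 14.831313… → 14.831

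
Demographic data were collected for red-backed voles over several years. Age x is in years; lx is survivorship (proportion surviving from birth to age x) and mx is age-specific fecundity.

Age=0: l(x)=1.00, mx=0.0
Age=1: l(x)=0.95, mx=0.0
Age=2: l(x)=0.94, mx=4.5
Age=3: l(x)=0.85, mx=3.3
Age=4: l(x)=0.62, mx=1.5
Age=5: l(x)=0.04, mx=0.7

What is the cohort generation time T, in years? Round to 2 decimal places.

2.59

lx·mx: 0, 0, 4.23, 2.805, 0.93, 0.028 → R0 = 7.993
x·lx·mx: 0, 0, 8.46, 8.415, 3.72, 0.14 → Σ = 20.735
T = 20.735 / 7.993 = 2.594145… → 2.59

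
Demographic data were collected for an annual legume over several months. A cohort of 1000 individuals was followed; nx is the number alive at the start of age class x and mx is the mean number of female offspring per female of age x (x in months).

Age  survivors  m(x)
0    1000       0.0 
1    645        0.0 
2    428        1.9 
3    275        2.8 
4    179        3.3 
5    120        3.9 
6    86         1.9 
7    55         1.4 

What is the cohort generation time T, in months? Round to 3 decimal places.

lx = nx/n0 = nx/1000: 1, 0.645, 0.428, 0.275, 0.179, 0.12, 0.086, 0.055
lx·mx: 0, 0, 0.8132, 0.77, 0.5907, 0.468, 0.1634, 0.077 → R0 = 2.8823
x·lx·mx: 0, 0, 1.6264, 2.31, 2.3628, 2.34, 0.9804, 0.539 → Σ = 10.1586
T = 10.1586 / 2.8823 = 3.524477… → 3.524

3.524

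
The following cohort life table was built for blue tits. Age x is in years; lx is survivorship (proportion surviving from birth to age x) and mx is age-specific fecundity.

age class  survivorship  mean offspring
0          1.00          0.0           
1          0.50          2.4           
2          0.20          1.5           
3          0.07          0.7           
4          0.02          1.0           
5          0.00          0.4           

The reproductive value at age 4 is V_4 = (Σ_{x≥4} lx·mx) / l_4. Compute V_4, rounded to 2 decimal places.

lx·mx for x ≥ 4: 0.02, 0 → sum = 0.02
V_4 = 0.02 / l_4 = 0.02 / 0.02 = 1 → 1.00

1.00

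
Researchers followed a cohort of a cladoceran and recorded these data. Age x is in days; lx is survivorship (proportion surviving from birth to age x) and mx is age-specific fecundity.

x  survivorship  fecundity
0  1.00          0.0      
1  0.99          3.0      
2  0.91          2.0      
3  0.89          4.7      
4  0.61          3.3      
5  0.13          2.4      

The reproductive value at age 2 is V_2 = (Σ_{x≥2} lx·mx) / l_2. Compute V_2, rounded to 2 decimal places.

lx·mx for x ≥ 2: 1.82, 4.183, 2.013, 0.312 → sum = 8.328
V_2 = 8.328 / l_2 = 8.328 / 0.91 = 9.151648… → 9.15

9.15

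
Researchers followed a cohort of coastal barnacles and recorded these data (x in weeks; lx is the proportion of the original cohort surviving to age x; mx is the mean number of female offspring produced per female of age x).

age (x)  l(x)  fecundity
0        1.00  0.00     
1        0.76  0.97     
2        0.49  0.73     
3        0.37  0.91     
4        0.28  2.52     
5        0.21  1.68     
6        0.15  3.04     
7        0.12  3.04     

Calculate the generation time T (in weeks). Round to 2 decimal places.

lx·mx: 0, 0.7372, 0.3577, 0.3367, 0.7056, 0.3528, 0.456, 0.3648 → R0 = 3.3108
x·lx·mx: 0, 0.7372, 0.7154, 1.0101, 2.8224, 1.764, 2.736, 2.5536 → Σ = 12.3387
T = 12.3387 / 3.3108 = 3.726803… → 3.73

3.73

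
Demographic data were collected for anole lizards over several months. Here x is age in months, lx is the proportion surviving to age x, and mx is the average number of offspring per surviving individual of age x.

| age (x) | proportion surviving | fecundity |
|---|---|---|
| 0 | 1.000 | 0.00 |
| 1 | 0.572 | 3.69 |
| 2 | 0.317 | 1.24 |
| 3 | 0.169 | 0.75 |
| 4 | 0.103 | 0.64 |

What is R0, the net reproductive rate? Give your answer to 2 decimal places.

2.70

lx·mx by age: 0, 2.11068, 0.39308, 0.12675, 0.06592
R0 = Σ lx·mx = 2.69643 → 2.70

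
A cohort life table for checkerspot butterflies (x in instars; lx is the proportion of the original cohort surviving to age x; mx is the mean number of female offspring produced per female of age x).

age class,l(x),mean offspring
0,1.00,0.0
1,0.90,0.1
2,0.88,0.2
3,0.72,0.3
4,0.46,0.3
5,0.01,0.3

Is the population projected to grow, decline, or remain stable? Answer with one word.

declining

R0 = Σ lx·mx = 0 + 0.09 + 0.176 + 0.216 + 0.138 + 0.003 = 0.623
R0 < 1, so the population is declining.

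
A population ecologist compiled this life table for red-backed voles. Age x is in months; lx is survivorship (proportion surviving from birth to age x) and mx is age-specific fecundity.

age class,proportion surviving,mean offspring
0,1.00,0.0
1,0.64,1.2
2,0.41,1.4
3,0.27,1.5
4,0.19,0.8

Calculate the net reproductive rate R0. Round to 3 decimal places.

lx·mx by age: 0, 0.768, 0.574, 0.405, 0.152
R0 = Σ lx·mx = 1.899 → 1.899

1.899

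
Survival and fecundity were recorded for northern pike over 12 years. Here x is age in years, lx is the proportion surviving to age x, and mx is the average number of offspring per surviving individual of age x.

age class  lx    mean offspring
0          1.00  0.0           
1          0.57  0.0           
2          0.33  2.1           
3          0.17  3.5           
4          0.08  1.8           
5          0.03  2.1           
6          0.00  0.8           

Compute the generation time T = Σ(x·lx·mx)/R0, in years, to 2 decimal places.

2.72

lx·mx: 0, 0, 0.693, 0.595, 0.144, 0.063, 0 → R0 = 1.495
x·lx·mx: 0, 0, 1.386, 1.785, 0.576, 0.315, 0 → Σ = 4.062
T = 4.062 / 1.495 = 2.717057… → 2.72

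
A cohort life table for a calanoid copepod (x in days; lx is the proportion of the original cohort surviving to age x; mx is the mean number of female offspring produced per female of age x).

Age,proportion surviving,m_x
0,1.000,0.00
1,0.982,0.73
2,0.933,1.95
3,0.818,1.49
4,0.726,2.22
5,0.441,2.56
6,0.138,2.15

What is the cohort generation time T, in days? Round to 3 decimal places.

3.222

lx·mx: 0, 0.71686, 1.81935, 1.21882, 1.61172, 1.12896, 0.2967 → R0 = 6.79241
x·lx·mx: 0, 0.71686, 3.6387, 3.65646, 6.44688, 5.6448, 1.7802 → Σ = 21.8839
T = 21.8839 / 6.79241 = 3.221817… → 3.222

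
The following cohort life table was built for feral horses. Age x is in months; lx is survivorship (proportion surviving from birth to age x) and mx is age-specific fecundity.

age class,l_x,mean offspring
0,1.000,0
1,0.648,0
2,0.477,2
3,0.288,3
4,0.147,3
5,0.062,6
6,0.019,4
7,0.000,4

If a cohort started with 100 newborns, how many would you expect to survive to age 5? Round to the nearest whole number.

Expected survivors = N0 · l_5 = 100 × 0.062 = 6.2 → 6

6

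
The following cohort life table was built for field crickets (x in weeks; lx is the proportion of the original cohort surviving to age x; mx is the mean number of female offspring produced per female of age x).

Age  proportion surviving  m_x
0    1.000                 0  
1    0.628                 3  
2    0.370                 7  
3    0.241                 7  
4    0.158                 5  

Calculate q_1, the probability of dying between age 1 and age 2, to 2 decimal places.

q_1 = (l_1 − l_2) / l_1 = (0.628 − 0.37) / 0.628
     = 0.258 / 0.628 = 0.410828… → 0.41

0.41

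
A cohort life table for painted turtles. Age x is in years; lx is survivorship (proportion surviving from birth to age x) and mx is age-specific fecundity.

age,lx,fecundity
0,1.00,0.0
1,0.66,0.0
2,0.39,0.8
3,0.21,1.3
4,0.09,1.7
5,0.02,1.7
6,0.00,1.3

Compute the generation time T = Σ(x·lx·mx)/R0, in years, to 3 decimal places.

lx·mx: 0, 0, 0.312, 0.273, 0.153, 0.034, 0 → R0 = 0.772
x·lx·mx: 0, 0, 0.624, 0.819, 0.612, 0.17, 0 → Σ = 2.225
T = 2.225 / 0.772 = 2.882124… → 2.882

2.882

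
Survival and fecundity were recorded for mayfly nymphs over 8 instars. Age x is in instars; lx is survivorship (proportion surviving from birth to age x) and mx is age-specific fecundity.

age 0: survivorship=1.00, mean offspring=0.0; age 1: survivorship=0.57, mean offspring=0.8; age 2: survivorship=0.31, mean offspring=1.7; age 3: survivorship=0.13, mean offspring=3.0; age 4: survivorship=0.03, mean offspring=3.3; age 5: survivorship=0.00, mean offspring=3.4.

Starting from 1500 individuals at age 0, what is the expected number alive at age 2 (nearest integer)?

Expected survivors = N0 · l_2 = 1500 × 0.31 = 465 → 465

465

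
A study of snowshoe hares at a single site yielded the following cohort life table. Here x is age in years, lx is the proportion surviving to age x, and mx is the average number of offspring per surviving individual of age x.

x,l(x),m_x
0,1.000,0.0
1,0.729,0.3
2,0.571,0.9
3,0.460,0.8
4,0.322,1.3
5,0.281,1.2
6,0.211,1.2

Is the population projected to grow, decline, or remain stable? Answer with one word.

R0 = Σ lx·mx = 0 + 0.2187 + 0.5139 + 0.368 + 0.4186 + 0.3372 + 0.2532 = 2.1096
R0 > 1, so the population is growing.

growing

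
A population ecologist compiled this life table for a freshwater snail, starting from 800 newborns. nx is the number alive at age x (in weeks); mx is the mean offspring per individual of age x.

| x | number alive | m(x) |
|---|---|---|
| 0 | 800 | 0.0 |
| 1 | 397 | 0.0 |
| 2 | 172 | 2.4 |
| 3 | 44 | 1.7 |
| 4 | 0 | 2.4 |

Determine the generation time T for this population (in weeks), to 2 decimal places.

2.15

lx = nx/n0 = nx/800: 1, 0.49625, 0.215, 0.055, 0
lx·mx: 0, 0, 0.516, 0.0935, 0 → R0 = 0.6095
x·lx·mx: 0, 0, 1.032, 0.2805, 0 → Σ = 1.3125
T = 1.3125 / 0.6095 = 2.153404… → 2.15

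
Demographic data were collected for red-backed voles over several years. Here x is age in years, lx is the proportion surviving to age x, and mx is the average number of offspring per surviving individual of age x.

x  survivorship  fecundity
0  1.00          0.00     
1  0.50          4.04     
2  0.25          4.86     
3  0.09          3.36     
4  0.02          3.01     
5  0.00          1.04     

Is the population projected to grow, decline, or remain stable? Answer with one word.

R0 = Σ lx·mx = 0 + 2.02 + 1.215 + 0.3024 + 0.0602 + 0 = 3.5976
R0 > 1, so the population is growing.

growing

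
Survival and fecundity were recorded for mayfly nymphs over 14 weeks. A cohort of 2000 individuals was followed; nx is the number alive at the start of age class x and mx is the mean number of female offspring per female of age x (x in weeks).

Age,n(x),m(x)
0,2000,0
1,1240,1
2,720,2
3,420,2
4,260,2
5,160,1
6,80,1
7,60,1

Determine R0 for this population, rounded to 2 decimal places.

lx = nx/n0 = nx/2000: 1, 0.62, 0.36, 0.21, 0.13, 0.08, 0.04, 0.03
lx·mx by age: 0, 0.62, 0.72, 0.42, 0.26, 0.08, 0.04, 0.03
R0 = Σ lx·mx = 2.17 → 2.17

2.17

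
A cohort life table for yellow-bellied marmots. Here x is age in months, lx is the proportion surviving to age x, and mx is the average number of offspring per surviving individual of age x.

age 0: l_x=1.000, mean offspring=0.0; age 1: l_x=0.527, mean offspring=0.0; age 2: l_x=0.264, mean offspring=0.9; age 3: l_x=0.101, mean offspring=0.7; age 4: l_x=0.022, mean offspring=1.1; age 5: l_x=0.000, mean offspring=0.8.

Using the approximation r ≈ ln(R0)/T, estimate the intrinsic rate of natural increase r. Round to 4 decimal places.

-0.4669

R0 = Σ lx·mx = 0 + 0 + 0.2376 + 0.0707 + 0.0242 + 0 = 0.3325
Σ x·lx·mx = 0.7841; T = 0.7841/0.3325 = 2.3582…
r ≈ ln(R0)/T = ln(0.3325)/2.3582… = -0.466931… → -0.4669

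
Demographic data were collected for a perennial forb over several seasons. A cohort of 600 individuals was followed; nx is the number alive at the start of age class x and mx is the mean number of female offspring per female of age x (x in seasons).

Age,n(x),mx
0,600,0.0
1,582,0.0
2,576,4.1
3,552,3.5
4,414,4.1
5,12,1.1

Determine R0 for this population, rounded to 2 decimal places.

10.01

lx = nx/n0 = nx/600: 1, 0.97, 0.96, 0.92, 0.69, 0.02
lx·mx by age: 0, 0, 3.936, 3.22, 2.829, 0.022
R0 = Σ lx·mx = 10.007 → 10.01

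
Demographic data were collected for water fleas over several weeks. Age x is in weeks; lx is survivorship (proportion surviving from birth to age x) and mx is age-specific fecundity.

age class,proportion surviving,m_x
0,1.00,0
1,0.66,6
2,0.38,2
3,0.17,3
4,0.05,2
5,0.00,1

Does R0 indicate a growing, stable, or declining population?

R0 = Σ lx·mx = 0 + 3.96 + 0.76 + 0.51 + 0.1 + 0 = 5.33
R0 > 1, so the population is growing.

growing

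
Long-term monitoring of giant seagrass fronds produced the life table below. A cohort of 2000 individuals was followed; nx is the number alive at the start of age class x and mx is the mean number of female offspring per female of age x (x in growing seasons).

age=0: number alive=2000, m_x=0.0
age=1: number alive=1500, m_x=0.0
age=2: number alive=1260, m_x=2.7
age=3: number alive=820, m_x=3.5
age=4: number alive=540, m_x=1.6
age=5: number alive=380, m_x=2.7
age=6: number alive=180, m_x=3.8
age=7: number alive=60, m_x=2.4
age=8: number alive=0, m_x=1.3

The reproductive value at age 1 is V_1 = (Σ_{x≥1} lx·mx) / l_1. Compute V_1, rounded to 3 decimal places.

lx = nx/n0 = nx/2000: 1, 0.75, 0.63, 0.41, 0.27, 0.19, 0.09, 0.03, 0
lx·mx for x ≥ 1: 0, 1.701, 1.435, 0.432, 0.513, 0.342, 0.072, 0 → sum = 4.495
V_1 = 4.495 / l_1 = 4.495 / 0.75 = 5.993333… → 5.993

5.993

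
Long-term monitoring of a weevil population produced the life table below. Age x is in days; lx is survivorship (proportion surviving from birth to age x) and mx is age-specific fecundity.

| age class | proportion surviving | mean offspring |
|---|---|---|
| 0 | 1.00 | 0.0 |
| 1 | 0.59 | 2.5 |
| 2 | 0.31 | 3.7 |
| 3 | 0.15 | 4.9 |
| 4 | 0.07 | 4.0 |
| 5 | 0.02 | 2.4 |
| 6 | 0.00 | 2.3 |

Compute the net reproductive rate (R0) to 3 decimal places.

3.685

lx·mx by age: 0, 1.475, 1.147, 0.735, 0.28, 0.048, 0
R0 = Σ lx·mx = 3.685 → 3.685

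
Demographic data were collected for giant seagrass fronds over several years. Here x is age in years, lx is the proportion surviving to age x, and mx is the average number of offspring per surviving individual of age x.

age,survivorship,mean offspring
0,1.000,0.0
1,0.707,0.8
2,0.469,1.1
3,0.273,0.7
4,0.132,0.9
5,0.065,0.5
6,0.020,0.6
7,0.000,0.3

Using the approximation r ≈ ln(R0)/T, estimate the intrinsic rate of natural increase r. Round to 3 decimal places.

R0 = Σ lx·mx = 0 + 0.5656 + 0.5159 + 0.1911 + 0.1188 + 0.0325 + 0.012 + 0 = 1.4359
Σ x·lx·mx = 2.8804; T = 2.8804/1.4359 = 2.00599…
r ≈ ln(R0)/T = ln(1.4359)/2.00599… = 0.18036… → 0.180

0.180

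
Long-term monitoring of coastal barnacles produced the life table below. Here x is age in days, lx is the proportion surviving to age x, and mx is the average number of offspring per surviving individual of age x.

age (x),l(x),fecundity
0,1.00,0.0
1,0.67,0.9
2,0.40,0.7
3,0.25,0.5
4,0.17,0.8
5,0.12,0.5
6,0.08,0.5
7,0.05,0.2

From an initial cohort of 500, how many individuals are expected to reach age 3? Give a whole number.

Expected survivors = N0 · l_3 = 500 × 0.25 = 125 → 125

125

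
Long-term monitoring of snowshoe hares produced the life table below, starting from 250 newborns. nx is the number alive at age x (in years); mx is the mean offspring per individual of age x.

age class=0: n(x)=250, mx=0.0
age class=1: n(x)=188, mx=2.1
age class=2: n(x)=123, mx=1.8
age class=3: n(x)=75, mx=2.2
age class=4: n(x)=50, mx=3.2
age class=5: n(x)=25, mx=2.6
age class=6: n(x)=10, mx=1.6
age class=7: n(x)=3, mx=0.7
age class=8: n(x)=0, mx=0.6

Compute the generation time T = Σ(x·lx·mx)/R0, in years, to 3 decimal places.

lx = nx/n0 = nx/250: 1, 0.752, 0.492, 0.3, 0.2, 0.1, 0.04, 0.012, 0
lx·mx: 0, 1.5792, 0.8856, 0.66, 0.64, 0.26, 0.064, 0.0084, 0 → R0 = 4.0972
x·lx·mx: 0, 1.5792, 1.7712, 1.98, 2.56, 1.3, 0.384, 0.0588, 0 → Σ = 9.6332
T = 9.6332 / 4.0972 = 2.351167… → 2.351

2.351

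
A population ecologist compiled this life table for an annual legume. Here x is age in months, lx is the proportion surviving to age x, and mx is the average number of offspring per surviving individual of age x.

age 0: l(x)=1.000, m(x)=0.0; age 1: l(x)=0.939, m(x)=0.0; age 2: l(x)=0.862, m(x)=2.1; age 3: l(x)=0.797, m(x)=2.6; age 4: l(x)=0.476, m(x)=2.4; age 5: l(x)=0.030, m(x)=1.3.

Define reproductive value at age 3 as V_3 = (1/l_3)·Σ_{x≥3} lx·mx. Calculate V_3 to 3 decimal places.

4.082

lx·mx for x ≥ 3: 2.0722, 1.1424, 0.039 → sum = 3.2536
V_3 = 3.2536 / l_3 = 3.2536 / 0.797 = 4.082309… → 4.082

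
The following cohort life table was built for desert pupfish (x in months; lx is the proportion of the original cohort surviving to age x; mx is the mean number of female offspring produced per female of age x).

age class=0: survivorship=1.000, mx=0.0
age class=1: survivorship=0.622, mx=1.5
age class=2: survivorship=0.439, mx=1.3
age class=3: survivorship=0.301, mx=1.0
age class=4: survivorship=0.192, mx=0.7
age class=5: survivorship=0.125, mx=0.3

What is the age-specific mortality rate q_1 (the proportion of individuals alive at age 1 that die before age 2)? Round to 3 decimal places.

q_1 = (l_1 − l_2) / l_1 = (0.622 − 0.439) / 0.622
     = 0.183 / 0.622 = 0.294212… → 0.294

0.294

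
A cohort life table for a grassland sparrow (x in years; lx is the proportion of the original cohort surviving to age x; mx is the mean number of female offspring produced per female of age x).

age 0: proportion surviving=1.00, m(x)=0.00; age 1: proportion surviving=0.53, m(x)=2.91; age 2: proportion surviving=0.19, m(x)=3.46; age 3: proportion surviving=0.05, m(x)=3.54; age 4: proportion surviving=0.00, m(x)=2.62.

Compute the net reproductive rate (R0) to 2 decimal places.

2.38

lx·mx by age: 0, 1.5423, 0.6574, 0.177, 0
R0 = Σ lx·mx = 2.3767 → 2.38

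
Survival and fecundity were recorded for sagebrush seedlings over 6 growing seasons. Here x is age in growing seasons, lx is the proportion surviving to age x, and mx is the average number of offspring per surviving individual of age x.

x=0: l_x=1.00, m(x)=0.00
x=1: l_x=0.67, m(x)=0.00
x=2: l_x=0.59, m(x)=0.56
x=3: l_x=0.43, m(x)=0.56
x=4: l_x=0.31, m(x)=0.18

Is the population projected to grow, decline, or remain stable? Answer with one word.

R0 = Σ lx·mx = 0 + 0 + 0.3304 + 0.2408 + 0.0558 = 0.627
R0 < 1, so the population is declining.

declining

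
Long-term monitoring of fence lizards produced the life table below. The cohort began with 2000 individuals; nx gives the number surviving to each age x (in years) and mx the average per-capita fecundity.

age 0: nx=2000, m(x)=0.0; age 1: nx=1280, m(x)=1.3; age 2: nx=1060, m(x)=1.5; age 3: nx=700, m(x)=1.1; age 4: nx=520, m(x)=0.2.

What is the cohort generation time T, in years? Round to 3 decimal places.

1.834

lx = nx/n0 = nx/2000: 1, 0.64, 0.53, 0.35, 0.26
lx·mx: 0, 0.832, 0.795, 0.385, 0.052 → R0 = 2.064
x·lx·mx: 0, 0.832, 1.59, 1.155, 0.208 → Σ = 3.785
T = 3.785 / 2.064 = 1.833818… → 1.834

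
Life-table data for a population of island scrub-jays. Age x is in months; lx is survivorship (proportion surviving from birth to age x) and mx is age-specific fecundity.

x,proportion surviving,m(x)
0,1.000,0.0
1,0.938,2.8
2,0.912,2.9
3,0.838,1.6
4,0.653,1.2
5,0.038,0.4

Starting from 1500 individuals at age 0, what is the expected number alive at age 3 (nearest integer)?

Expected survivors = N0 · l_3 = 1500 × 0.838 = 1257 → 1257

1257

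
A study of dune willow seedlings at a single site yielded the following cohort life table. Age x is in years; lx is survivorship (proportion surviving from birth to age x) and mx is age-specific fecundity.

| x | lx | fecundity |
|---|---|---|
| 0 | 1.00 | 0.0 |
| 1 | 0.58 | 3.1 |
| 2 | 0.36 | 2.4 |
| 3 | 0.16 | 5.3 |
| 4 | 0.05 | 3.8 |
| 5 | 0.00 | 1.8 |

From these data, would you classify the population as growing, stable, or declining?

growing

R0 = Σ lx·mx = 0 + 1.798 + 0.864 + 0.848 + 0.19 + 0 = 3.7
R0 > 1, so the population is growing.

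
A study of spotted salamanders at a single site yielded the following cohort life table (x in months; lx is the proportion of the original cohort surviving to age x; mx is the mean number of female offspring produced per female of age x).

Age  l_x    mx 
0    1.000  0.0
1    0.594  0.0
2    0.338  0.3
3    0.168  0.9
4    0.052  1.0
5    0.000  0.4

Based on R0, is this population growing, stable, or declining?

declining

R0 = Σ lx·mx = 0 + 0 + 0.1014 + 0.1512 + 0.052 + 0 = 0.3046
R0 < 1, so the population is declining.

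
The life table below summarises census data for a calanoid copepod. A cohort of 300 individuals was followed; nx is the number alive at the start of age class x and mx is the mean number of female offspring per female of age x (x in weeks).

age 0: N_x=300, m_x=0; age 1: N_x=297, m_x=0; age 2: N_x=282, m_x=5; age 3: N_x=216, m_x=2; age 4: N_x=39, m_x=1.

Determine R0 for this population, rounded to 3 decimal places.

lx = nx/n0 = nx/300: 1, 0.99, 0.94, 0.72, 0.13
lx·mx by age: 0, 0, 4.7, 1.44, 0.13
R0 = Σ lx·mx = 6.27 → 6.270

6.270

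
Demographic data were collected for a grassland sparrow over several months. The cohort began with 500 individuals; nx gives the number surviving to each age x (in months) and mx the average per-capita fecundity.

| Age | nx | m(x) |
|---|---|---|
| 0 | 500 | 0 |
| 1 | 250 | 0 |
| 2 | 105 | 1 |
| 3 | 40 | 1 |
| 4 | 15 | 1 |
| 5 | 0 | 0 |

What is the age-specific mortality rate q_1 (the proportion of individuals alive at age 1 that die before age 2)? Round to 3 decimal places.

0.580

lx = nx/n0 = nx/500: 1, 0.5, 0.21, 0.08, 0.03, 0
q_1 = (l_1 − l_2) / l_1 = (0.5 − 0.21) / 0.5
     = 0.29 / 0.5 = 0.58 → 0.580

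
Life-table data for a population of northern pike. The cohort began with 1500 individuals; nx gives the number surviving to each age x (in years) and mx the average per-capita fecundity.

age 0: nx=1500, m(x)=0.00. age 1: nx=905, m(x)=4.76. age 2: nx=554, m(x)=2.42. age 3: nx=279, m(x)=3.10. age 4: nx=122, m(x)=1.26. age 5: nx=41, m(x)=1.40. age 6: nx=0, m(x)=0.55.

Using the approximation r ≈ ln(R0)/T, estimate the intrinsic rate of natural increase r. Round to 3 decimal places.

0.962

lx = nx/n0 = nx/1500: 1, 0.60333…, 0.36933…, 0.186, 0.08133…, 0.02733…, 0
R0 = Σ lx·mx = 0 + 2.87187… + 0.89379… + 0.5766 + 0.10248… + 0.03827… + 0 = 4.483…
Σ x·lx·mx = 6.990493…; T = 6.990493…/4.483… = 1.55933…
r ≈ ln(R0)/T = ln(4.483…)/1.55933… = 0.96214… → 0.962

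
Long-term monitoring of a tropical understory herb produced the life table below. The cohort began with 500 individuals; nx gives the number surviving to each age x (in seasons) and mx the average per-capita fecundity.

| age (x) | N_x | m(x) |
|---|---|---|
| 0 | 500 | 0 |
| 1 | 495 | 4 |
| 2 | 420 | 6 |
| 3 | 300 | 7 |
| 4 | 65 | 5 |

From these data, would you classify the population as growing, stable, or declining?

lx = nx/n0 = nx/500: 1, 0.99, 0.84, 0.6, 0.13
R0 = Σ lx·mx = 0 + 3.96 + 5.04 + 4.2 + 0.65 = 13.85
R0 > 1, so the population is growing.

growing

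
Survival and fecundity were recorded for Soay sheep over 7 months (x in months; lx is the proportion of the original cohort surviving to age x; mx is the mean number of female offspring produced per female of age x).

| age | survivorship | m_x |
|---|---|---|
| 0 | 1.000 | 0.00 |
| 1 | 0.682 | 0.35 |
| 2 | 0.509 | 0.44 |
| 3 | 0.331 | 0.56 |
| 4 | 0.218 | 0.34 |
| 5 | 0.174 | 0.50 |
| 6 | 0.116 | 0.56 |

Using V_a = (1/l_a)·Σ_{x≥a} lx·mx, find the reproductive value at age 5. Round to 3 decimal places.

0.873

lx·mx for x ≥ 5: 0.087, 0.06496 → sum = 0.15196
V_5 = 0.15196 / l_5 = 0.15196 / 0.174 = 0.873333… → 0.873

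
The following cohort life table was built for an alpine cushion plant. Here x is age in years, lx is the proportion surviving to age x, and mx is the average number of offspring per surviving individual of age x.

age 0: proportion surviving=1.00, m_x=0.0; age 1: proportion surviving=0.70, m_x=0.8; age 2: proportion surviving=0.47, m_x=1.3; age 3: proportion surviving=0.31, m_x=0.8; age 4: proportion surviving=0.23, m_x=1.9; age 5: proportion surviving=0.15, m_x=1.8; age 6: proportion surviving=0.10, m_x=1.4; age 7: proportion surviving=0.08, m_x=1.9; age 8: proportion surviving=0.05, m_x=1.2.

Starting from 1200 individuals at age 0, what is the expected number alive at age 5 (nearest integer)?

180

Expected survivors = N0 · l_5 = 1200 × 0.15 = 180 → 180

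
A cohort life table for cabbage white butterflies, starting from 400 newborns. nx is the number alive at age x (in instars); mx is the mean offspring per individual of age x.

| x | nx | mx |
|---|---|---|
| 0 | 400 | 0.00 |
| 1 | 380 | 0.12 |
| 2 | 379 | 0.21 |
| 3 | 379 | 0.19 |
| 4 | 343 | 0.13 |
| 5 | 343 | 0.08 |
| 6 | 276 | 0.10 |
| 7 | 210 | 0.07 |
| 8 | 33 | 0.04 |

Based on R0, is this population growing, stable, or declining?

declining

lx = nx/n0 = nx/400: 1, 0.95, 0.9475, 0.9475, 0.8575, 0.8575, 0.69, 0.525, 0.0825
R0 = Σ lx·mx = 0 + 0.114 + 0.198975 + 0.180025 + 0.111475 + 0.0686 + 0.069 + 0.03675 + 0.0033 = 0.782125
R0 < 1, so the population is declining.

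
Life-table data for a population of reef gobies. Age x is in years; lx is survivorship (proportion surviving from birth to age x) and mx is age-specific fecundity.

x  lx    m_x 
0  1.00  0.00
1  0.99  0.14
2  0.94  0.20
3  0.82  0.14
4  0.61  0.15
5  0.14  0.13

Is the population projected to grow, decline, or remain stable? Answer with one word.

R0 = Σ lx·mx = 0 + 0.1386 + 0.188 + 0.1148 + 0.0915 + 0.0182 = 0.5511
R0 < 1, so the population is declining.

declining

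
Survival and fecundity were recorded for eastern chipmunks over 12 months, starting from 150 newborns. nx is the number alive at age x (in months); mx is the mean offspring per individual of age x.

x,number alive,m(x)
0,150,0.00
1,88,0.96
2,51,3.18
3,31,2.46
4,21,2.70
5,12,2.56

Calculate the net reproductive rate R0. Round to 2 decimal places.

2.74

lx = nx/n0 = nx/150: 1, 0.58667…, 0.34, 0.20667…, 0.14, 0.08
lx·mx by age: 0, 0.5632…, 1.0812, 0.5084…, 0.378, 0.2048
R0 = Σ lx·mx = 2.7356… → 2.74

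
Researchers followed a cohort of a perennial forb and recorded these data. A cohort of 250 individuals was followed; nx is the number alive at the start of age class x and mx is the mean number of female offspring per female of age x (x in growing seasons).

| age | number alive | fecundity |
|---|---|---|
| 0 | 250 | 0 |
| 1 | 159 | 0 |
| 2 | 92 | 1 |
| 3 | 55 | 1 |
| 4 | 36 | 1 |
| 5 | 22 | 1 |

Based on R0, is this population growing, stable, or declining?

declining

lx = nx/n0 = nx/250: 1, 0.636, 0.368, 0.22, 0.144, 0.088
R0 = Σ lx·mx = 0 + 0 + 0.368 + 0.22 + 0.144 + 0.088 = 0.82
R0 < 1, so the population is declining.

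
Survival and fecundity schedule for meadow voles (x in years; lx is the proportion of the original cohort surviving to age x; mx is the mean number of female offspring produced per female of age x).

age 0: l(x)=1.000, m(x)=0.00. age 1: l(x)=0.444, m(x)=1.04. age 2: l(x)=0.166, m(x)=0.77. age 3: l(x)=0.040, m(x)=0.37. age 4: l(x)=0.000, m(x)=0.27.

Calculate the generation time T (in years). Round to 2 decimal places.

lx·mx: 0, 0.46176, 0.12782, 0.0148, 0 → R0 = 0.60438
x·lx·mx: 0, 0.46176, 0.25564, 0.0444, 0 → Σ = 0.7618
T = 0.7618 / 0.60438 = 1.260465… → 1.26

1.26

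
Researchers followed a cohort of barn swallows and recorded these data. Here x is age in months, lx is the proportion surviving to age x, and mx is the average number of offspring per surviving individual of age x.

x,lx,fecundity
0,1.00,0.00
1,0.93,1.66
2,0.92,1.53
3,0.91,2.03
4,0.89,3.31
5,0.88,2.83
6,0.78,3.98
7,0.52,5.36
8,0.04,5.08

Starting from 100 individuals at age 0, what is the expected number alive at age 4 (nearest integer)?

89

Expected survivors = N0 · l_4 = 100 × 0.89 = 89 → 89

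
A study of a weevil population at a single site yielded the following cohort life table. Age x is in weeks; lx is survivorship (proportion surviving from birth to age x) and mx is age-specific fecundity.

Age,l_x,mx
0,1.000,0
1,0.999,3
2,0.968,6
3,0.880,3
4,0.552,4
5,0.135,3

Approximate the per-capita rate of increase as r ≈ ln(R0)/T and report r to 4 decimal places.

R0 = Σ lx·mx = 0 + 2.997 + 5.808 + 2.64 + 2.208 + 0.405 = 14.058
Σ x·lx·mx = 33.39; T = 33.39/14.058 = 2.37516…
r ≈ ln(R0)/T = ln(14.058)/2.37516… = 1.112848… → 1.1128

1.1128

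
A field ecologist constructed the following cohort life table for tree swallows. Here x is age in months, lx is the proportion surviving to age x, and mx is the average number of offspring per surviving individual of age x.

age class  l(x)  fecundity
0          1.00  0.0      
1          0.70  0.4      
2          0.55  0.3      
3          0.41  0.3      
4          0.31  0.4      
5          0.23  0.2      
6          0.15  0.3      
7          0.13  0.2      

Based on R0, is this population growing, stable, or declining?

declining

R0 = Σ lx·mx = 0 + 0.28 + 0.165 + 0.123 + 0.124 + 0.046 + 0.045 + 0.026 = 0.809
R0 < 1, so the population is declining.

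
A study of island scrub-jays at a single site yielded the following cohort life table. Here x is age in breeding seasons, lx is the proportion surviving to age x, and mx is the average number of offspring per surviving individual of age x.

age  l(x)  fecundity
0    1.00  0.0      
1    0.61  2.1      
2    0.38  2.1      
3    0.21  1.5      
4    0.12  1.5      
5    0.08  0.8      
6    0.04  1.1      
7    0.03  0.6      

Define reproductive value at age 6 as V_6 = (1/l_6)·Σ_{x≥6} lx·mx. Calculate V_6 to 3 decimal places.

1.550

lx·mx for x ≥ 6: 0.044, 0.018 → sum = 0.062
V_6 = 0.062 / l_6 = 0.062 / 0.04 = 1.55 → 1.550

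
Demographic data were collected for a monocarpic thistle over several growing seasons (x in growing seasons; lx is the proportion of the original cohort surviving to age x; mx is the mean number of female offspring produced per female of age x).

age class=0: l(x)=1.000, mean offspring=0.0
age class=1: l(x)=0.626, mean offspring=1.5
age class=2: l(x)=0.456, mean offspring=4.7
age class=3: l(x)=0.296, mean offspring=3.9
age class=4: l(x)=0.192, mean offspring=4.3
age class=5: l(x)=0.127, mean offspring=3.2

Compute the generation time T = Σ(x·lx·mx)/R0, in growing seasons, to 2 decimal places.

lx·mx: 0, 0.939, 2.1432, 1.1544, 0.8256, 0.4064 → R0 = 5.4686
x·lx·mx: 0, 0.939, 4.2864, 3.4632, 3.3024, 2.032 → Σ = 14.023
T = 14.023 / 5.4686 = 2.564276… → 2.56

2.56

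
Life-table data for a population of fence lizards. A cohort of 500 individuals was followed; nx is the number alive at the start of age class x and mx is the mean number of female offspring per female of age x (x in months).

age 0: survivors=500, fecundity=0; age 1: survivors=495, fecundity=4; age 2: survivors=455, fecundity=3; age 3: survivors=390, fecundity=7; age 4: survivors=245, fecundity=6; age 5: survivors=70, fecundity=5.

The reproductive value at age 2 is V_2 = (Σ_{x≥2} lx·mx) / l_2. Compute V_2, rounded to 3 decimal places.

lx = nx/n0 = nx/500: 1, 0.99, 0.91, 0.78, 0.49, 0.14
lx·mx for x ≥ 2: 2.73, 5.46, 2.94, 0.7 → sum = 11.83
V_2 = 11.83 / l_2 = 11.83 / 0.91 = 13 → 13.000

13.000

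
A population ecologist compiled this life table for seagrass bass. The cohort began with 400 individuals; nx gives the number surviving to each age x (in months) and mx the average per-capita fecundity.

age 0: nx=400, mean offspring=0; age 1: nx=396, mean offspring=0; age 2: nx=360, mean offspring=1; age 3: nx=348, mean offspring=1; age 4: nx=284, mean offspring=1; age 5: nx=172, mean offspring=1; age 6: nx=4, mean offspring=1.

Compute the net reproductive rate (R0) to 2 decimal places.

2.92

lx = nx/n0 = nx/400: 1, 0.99, 0.9, 0.87, 0.71, 0.43, 0.01
lx·mx by age: 0, 0, 0.9, 0.87, 0.71, 0.43, 0.01
R0 = Σ lx·mx = 2.92 → 2.92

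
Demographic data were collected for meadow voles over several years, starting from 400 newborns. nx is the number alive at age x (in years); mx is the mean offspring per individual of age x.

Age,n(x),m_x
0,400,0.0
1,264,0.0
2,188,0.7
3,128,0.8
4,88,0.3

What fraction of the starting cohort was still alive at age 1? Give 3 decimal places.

0.660

l_1 = n_1/n_0 = 264/400 = 0.66 → 0.660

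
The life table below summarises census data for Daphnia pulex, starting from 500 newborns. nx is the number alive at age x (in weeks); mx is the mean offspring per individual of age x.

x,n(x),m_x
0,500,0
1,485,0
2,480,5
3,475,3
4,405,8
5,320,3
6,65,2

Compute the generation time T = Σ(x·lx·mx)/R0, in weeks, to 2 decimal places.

lx = nx/n0 = nx/500: 1, 0.97, 0.96, 0.95, 0.81, 0.64, 0.13
lx·mx: 0, 0, 4.8, 2.85, 6.48, 1.92, 0.26 → R0 = 16.31
x·lx·mx: 0, 0, 9.6, 8.55, 25.92, 9.6, 1.56 → Σ = 55.23
T = 55.23 / 16.31 = 3.386266… → 3.39

3.39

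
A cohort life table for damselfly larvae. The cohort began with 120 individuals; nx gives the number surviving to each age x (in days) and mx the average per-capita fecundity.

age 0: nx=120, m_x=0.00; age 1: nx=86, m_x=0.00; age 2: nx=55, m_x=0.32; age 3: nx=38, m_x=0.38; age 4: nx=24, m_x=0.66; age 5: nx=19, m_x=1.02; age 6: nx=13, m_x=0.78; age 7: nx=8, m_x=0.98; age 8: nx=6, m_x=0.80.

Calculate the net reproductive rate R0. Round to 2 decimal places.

lx = nx/n0 = nx/120: 1, 0.71667…, 0.45833…, 0.31667…, 0.2, 0.15833…, 0.10833…, 0.06667…, 0.05
lx·mx by age: 0, 0, 0.146667…, 0.120333…, 0.132, 0.1615…, 0.0845…, 0.065333…, 0.04
R0 = Σ lx·mx = 0.750333… → 0.75

0.75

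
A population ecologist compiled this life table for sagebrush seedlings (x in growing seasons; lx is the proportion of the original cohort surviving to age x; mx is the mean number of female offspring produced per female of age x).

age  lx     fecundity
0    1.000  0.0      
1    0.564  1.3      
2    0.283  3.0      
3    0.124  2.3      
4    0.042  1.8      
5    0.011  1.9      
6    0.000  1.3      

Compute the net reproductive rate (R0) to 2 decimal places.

lx·mx by age: 0, 0.7332, 0.849, 0.2852, 0.0756, 0.0209, 0
R0 = Σ lx·mx = 1.9639 → 1.96

1.96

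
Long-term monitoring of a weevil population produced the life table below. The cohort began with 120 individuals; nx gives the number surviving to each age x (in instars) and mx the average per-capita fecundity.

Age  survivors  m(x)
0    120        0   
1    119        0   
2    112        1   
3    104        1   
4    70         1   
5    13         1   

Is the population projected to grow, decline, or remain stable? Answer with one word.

lx = nx/n0 = nx/120: 1, 0.99167…, 0.93333…, 0.86667…, 0.58333…, 0.10833…
R0 = Σ lx·mx = 0 + 0 + 0.933333… + 0.866667… + 0.583333… + 0.108333… = 2.491667…
R0 > 1, so the population is growing.

growing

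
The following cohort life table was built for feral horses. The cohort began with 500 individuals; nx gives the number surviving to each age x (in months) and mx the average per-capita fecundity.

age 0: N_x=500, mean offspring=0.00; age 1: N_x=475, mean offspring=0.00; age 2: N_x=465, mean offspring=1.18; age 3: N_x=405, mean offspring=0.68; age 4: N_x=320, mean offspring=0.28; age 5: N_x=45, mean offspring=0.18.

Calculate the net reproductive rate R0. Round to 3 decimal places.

lx = nx/n0 = nx/500: 1, 0.95, 0.93, 0.81, 0.64, 0.09
lx·mx by age: 0, 0, 1.0974, 0.5508, 0.1792, 0.0162
R0 = Σ lx·mx = 1.8436 → 1.844

1.844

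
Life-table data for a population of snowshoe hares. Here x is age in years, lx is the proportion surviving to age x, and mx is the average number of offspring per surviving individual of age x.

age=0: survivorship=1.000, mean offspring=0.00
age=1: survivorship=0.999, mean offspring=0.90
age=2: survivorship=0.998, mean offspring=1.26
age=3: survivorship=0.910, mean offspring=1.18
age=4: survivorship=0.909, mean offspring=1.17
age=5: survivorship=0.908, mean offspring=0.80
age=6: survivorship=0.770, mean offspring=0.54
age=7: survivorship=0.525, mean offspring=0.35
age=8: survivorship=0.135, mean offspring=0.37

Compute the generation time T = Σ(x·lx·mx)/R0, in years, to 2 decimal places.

lx·mx: 0, 0.8991, 1.25748, 1.0738, 1.06353, 0.7264, 0.4158, 0.18375, 0.04995 → R0 = 5.66981
x·lx·mx: 0, 0.8991, 2.51496, 3.2214, 4.25412, 3.632, 2.4948, 1.28625, 0.3996 → Σ = 18.70223
T = 18.70223 / 5.66981 = 3.298564… → 3.30

3.30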